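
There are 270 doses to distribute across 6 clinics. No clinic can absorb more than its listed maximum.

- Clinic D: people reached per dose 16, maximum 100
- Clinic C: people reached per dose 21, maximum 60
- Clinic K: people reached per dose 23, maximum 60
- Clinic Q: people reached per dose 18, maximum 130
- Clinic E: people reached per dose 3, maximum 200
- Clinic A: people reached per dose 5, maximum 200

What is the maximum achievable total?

Order the clinics by people reached per dose: Clinic K 23 > Clinic C 21 > Clinic Q 18 > Clinic D 16 > Clinic A 5 > Clinic E 3.
Give Clinic K 60 to hit its cap of 60 — 210 left.
Clinic C: +60 to 60 (cap) — 150 left.
Give Clinic Q 130 to hit its cap of 130 — 20 left.
Clinic D: +20 (room for 100) → 20. Pool exhausted.
Total = 16×20 + 21×60 + 23×60 + 18×130 = 5300.

5300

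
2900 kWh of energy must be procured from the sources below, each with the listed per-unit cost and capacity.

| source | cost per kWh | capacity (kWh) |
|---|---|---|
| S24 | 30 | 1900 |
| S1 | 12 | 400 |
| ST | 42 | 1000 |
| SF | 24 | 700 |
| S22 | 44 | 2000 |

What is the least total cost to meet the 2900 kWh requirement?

Fill from the cheapest source first.
S1 at 12: take all 400 kWh ; 2500 still needed.
Take 700 from SF at 24 ; need 1800 more.
S24 at 30: take 1800 of its 1900 ; requirement met.
ST, S22: unused.
Cost = 400×12 + 700×24 + 1800×30 = 75600.

75600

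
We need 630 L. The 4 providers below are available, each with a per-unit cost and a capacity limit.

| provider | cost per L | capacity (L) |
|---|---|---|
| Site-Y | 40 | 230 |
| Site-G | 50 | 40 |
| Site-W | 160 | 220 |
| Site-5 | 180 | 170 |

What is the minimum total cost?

Use providers in increasing cost order.
Site-Y at 40: take all 230 L ; 400 still needed.
Take 40 from Site-G at 50 ; need 360 more.
Site-W (160): use full 220 ; 140 L to go.
Site-5 (180): take the remaining 140 ; done.
Cost = 230×40 + 40×50 + 220×160 + 140×180 = 71600.

71600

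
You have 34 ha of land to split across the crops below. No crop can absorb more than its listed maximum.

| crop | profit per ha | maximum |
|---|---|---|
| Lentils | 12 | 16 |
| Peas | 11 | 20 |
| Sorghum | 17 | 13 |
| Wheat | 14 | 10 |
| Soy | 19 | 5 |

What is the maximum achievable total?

528

Highest profit per ha first: Soy 19 > Sorghum 17 > Wheat 14 > Lentils 12 > Peas 11.
Soy takes 5 to reach its cap of 5 — 29 left.
Sorghum: +13 to 13 (cap) — 16 left.
Give Wheat 10 to hit its cap of 10 — 6 left.
Only 6 left; Lentils takes them to reach 6.
Total = 12×6 + 17×13 + 14×10 + 19×5 = 528.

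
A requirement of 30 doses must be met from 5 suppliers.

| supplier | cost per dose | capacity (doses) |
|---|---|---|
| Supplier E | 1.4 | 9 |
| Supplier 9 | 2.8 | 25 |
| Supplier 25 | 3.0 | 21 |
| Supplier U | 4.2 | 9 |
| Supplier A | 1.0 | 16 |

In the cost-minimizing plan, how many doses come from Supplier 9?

Use suppliers in increasing cost order.
Supplier A at 1.0: take all 16 doses ; 14 still needed.
Supplier E at 1.4: take all 9 doses ; 5 still needed.
Supplier 9 (2.8): take the remaining 5 ; done.
Supplier 25, Supplier U: unused.

5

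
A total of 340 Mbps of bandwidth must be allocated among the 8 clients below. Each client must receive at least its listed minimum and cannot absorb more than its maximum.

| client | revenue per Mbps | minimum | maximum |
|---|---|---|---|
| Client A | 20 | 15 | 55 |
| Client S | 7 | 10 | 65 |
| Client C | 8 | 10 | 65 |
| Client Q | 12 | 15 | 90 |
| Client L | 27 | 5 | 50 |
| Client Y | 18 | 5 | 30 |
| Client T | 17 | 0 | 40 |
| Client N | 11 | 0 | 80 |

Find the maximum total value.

Meeting every minimum uses 15+10+10+15+5+5+0+0 = 60 Mbps, leaving 280.
Order the clients by revenue per Mbps: Client L 27 > Client A 20 > Client Y 18 > Client T 17 > Client Q 12 > Client N 11 > Client C 8 > Client S 7.
Client L takes 45 more to reach its cap of 50 — 235 left.
Client A: +40 to 55 (cap) — 195 left.
Client Y: +25 to 30 (cap) — 170 left.
Give Client T 40 more to hit its cap of 40 — 130 left.
Client Q takes 75 more to reach its cap of 90 — 55 left.
Client N has room for 80 more but only 55 remain, so it gets 55.
Total = 20×55 + 7×10 + 8×10 + 12×90 + 27×50 + 18×30 + 17×40 + 11×55 = 5505.

5505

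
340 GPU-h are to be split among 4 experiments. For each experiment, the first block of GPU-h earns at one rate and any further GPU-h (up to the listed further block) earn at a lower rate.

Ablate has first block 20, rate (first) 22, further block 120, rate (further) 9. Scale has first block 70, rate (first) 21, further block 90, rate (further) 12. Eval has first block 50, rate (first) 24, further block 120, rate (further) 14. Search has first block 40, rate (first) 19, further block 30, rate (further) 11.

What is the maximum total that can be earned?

Rank every tier by rate: Eval/first 24 > Ablate/first 22 > Scale/first 21 > Search/first 19 > Eval/second 14 > Scale/second 12 > Search/second 11 > Ablate/second 9.
Fill Eval first block (50 at 24) ; 290 left.
Ablate first at 22: fill all 20 ; 270 left.
Scale/first (21): +70 ; 200 left.
Fill Search first block (40 at 19) ; 160 left.
Fill Eval second block (120 at 14) ; 40 left.
Scale second at 12: only 40 left, fill 40.
Total = 24×50 + 22×20 + 21×70 + 19×40 + 14×120 + 12×40 = 6030.

6030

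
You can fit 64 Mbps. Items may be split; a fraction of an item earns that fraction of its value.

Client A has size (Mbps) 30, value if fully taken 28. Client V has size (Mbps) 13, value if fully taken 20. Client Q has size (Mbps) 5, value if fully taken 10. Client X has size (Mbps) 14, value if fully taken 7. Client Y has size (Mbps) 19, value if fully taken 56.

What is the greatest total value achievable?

Rank by value-to-size ratio: Client Y 56/19≈2.95, Client Q 10/5≈2, Client V 20/13≈1.54, Client A 28/30≈0.933, Client X 7/14≈0.5.
Take all of Client Y (19 Mbps, value 56) → 45 Mbps left.
Take all of Client Q (5 Mbps, value 10) → 40 Mbps left.
All 13 Mbps of Client V fit (value 20) → 27 remain.
27 Mbps left: a 27/30 share of Client A gives 28×27/30 = 25.2.
Total value = 111.2.

111.2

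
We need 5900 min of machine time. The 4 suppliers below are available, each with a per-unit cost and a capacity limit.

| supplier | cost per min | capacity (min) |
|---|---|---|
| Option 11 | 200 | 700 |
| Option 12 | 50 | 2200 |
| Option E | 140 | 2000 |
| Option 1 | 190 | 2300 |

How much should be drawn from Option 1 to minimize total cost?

Fill from the cheapest supplier first.
Take 2200 from Option 12 at 50 — need 3700 more.
Option E at 140: take all 2000 min — 1700 still needed.
Option 1 at 190: take 1700 of its 2300 — requirement met.
Option 11: unused.

1700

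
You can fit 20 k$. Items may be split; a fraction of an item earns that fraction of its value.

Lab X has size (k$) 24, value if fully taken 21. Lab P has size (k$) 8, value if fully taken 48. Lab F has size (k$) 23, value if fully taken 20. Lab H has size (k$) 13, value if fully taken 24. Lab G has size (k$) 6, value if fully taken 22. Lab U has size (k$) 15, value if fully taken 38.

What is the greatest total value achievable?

Sort by value density: Lab P 48/8≈6, Lab G 22/6≈3.67, Lab U 38/15≈2.53, Lab H 24/13≈1.85, Lab X 21/24≈0.875, Lab F 20/23≈0.87.
Lab P: take in full, 8 k$ for value 48 — 12 left.
Lab G: take in full, 6 k$ for value 22 — 6 left.
Fill the last 6 k$ with part of Lab U: 6/15 of it earns 15.2.
Total value = 85.2.

85.2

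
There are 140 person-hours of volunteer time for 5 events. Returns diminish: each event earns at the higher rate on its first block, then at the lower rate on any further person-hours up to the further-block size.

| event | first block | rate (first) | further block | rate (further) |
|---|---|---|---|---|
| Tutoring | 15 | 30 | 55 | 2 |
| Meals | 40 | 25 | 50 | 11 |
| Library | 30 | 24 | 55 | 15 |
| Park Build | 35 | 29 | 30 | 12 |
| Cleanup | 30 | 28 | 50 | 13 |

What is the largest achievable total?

Order all 10 blocks by rate: Tutoring/tier1 30 > Park Build/tier1 29 > Cleanup/tier1 28 > Meals/tier1 25 > Library/tier1 24 > Library/tier2 15 > Cleanup/tier2 13 > Park Build/tier2 12 > Meals/tier2 11 > Tutoring/tier2 2.
Tutoring tier1 at 30: fill all 15 ; 125 left.
Park Build/tier1 (29): +35 ; 90 left.
Cleanup tier1 at 28: fill all 30 ; 60 left.
Fill Meals tier1 block (40 at 25) ; 20 left.
20 remain; put them into Library tier1 at 24.
Total = 30×15 + 29×35 + 28×30 + 25×40 + 24×20 = 3785.

3785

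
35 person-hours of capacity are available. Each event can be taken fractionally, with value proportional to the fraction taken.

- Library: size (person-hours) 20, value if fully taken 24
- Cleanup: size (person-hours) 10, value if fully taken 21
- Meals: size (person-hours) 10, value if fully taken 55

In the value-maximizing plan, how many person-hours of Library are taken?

15

Best value per unit of size first: Meals 55/10≈5.5, Cleanup 21/10≈2.1, Library 24/20≈1.2.
Meals: take in full, 10 person-hours for value 55 ; 25 left.
All 10 person-hours of Cleanup fit (value 21) ; 15 remain.
Only 15 person-hours remain; take 15/20 of Library for value 24×15/20 = 18.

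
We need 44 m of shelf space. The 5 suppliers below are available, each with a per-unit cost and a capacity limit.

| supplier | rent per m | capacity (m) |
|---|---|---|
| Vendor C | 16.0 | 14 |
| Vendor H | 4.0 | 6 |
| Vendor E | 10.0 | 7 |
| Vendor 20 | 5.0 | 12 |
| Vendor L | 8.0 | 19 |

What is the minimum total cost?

306

Cheapest first:
Vendor H at 4.0: take all 6 m ; 38 still needed.
Take 12 from Vendor 20 at 5.0 ; need 26 more.
Vendor L at 8.0: take all 19 m ; 7 still needed.
Vendor E (10.0): use full 7 ; 0 m to go.
Vendor C: unused.
Cost = 6×4.0 + 12×5.0 + 19×8.0 + 7×10.0 = 306.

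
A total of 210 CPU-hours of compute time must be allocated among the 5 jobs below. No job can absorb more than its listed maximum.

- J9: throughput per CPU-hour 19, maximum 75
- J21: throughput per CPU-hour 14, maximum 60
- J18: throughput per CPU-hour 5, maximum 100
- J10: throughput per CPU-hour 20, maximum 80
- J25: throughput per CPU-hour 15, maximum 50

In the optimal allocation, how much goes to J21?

Order the jobs by throughput per CPU-hour: J10 20 > J9 19 > J25 15 > J21 14 > J18 5.
J10 takes 80 to reach its cap of 80 → 130 left.
J9: +75 to 75 (cap) → 55 left.
Give J25 50 to hit its cap of 50 → 5 left.
J21 has room for 60 but only 5 remain, so it gets 5.

5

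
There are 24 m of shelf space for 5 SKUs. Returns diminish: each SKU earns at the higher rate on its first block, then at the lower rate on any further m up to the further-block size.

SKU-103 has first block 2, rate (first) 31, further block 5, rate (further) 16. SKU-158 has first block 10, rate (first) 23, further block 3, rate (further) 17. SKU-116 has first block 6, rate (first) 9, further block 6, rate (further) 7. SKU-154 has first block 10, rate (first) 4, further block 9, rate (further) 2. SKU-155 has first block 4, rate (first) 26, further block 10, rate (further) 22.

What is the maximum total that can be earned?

Order all 10 blocks by rate: SKU-103/T1 31 > SKU-155/T1 26 > SKU-158/T1 23 > SKU-155/T2 22 > SKU-158/T2 17 > SKU-103/T2 16 > SKU-116/T1 9 > SKU-116/T2 7 > SKU-154/T1 4 > SKU-154/T2 2.
SKU-103/T1 (31): +2 — 22 left.
SKU-155 T1 at 26: fill all 4 — 18 left.
SKU-158 T1 at 23: fill all 10 — 8 left.
SKU-155 T2 at 22: only 8 left, fill 8.
Total = 31×2 + 26×4 + 23×10 + 22×8 = 572.

572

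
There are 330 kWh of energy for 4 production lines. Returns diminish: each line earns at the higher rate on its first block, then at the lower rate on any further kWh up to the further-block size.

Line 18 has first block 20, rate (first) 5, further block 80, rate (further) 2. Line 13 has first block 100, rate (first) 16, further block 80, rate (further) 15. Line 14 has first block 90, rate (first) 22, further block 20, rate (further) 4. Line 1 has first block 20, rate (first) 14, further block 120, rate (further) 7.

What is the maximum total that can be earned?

5340

Rank every tier by rate: Line 14/tier1 22 > Line 13/tier1 16 > Line 13/tier2 15 > Line 1/tier1 14 > Line 1/tier2 7 > Line 18/tier1 5 > Line 14/tier2 4 > Line 18/tier2 2.
Line 14 tier1 at 22: fill all 90 ; 240 left.
Line 13 tier1 at 16: fill all 100 ; 140 left.
Line 13 tier2 at 15: fill all 80 ; 60 left.
Fill Line 1 tier1 block (20 at 14) ; 40 left.
Line 1 tier2 at 7: only 40 left, fill 40.
Total = 22×90 + 16×100 + 15×80 + 14×20 + 7×40 = 5340.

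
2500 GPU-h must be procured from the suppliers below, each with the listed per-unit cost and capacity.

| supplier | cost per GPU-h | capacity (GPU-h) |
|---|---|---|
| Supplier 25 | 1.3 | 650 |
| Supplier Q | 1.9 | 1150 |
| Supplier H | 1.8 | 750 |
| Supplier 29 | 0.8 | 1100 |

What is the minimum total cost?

Cheapest first:
Supplier 29 (0.8): use full 1100 ; 1400 GPU-h to go.
Supplier 25 (1.3): use full 650 ; 750 GPU-h to go.
Take 750 from Supplier H at 1.8 ; need 0 more.
Supplier Q: unused.
Cost = 1100×0.8 + 650×1.3 + 750×1.8 = 3075.

3075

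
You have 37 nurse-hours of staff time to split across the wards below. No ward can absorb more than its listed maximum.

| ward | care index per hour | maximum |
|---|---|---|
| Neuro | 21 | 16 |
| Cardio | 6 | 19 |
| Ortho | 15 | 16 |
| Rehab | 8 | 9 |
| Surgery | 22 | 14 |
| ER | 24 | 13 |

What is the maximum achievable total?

Rank by care index per hour: ER 24 > Surgery 22 > Neuro 21 > Ortho 15 > Rehab 8 > Cardio 6.
ER: +13 to 13 (cap) → 24 left.
Surgery takes 14 to reach its cap of 14 → 10 left.
Neuro has room for 16 but only 10 remain, so it gets 10.
Total = 21×10 + 22×14 + 24×13 = 830.

830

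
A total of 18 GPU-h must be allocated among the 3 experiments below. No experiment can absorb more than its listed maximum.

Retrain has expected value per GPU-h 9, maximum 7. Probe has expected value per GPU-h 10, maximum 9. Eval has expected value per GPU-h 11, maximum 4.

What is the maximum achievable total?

179

Order the experiments by expected value per GPU-h: Eval 11 > Probe 10 > Retrain 9.
Eval takes 4 to reach its cap of 4 ; 14 left.
Give Probe 9 to hit its cap of 9 ; 5 left.
Retrain has room for 7 but only 5 remain, so it gets 5.
Total = 9×5 + 10×9 + 11×4 = 179.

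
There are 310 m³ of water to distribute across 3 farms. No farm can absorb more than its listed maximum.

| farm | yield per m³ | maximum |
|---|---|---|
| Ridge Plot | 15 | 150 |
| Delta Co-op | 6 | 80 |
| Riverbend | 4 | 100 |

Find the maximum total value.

Highest yield per m³ first: Ridge Plot 15 > Delta Co-op 6 > Riverbend 4.
Ridge Plot: +150 to 150 (cap) — 160 left.
Delta Co-op: +80 to 80 (cap) — 80 left.
Riverbend: +80 (room for 100) → 80. Pool exhausted.
Total = 15×150 + 6×80 + 4×80 = 3050.

3050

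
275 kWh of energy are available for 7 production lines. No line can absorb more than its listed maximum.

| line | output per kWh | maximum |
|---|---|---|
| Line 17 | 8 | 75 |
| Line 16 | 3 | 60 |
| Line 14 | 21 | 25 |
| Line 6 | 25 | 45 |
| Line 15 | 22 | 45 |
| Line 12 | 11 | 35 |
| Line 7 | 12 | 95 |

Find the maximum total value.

4405

Rank by output per kWh: Line 6 25 > Line 15 22 > Line 14 21 > Line 7 12 > Line 12 11 > Line 17 8 > Line 16 3.
Give Line 6 45 to hit its cap of 45 — 230 left.
Line 15 takes 45 to reach its cap of 45 — 185 left.
Line 14 takes 25 to reach its cap of 25 — 160 left.
Give Line 7 95 to hit its cap of 95 — 65 left.
Line 12: +35 to 35 (cap) — 30 left.
Line 17: +30 (room for 75) → 30. Pool exhausted.
Total = 8×30 + 21×25 + 25×45 + 22×45 + 11×35 + 12×95 = 4405.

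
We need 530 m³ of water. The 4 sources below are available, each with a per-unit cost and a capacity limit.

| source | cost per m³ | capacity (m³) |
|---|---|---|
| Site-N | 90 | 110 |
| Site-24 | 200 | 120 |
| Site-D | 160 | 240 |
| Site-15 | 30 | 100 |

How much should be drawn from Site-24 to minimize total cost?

Use sources in increasing cost order.
Site-15 at 30: take all 100 m³ ; 430 still needed.
Site-N (90): use full 110 ; 320 m³ to go.
Site-D at 160: take all 240 m³ ; 80 still needed.
Site-24 at 200: take 80 of its 120 ; requirement met.

80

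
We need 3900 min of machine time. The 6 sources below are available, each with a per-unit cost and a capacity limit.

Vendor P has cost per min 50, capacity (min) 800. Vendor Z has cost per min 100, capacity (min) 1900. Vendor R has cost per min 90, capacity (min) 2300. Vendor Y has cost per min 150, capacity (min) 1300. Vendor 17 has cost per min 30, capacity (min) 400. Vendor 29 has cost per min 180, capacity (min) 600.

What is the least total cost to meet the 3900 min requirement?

Cheapest first:
Take 400 from Vendor 17 at 30 — need 3500 more.
Vendor P at 50: take all 800 min — 2700 still needed.
Vendor R at 90: take all 2300 min — 400 still needed.
Take 400 from Vendor Z at 100 to finish.
Vendor Y, Vendor 29: unused.
Cost = 400×30 + 800×50 + 2300×90 + 400×100 = 299000.

299000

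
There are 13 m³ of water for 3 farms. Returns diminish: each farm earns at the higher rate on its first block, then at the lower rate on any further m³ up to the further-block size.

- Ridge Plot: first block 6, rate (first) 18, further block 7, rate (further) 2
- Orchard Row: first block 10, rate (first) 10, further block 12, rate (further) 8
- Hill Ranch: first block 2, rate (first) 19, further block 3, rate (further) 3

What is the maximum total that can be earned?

196

Treat each block as its own option and order by rate: Hill Ranch/tier1 19 > Ridge Plot/tier1 18 > Orchard Row/tier1 10 > Orchard Row/tier2 8 > Hill Ranch/tier2 3 > Ridge Plot/tier2 2.
Hill Ranch tier1 at 19: fill all 2 → 11 left.
Ridge Plot tier1 at 18: fill all 6 → 5 left.
Orchard Row/tier1: +5 of 10 at 10; pool empty.
Total = 19×2 + 18×6 + 10×5 = 196.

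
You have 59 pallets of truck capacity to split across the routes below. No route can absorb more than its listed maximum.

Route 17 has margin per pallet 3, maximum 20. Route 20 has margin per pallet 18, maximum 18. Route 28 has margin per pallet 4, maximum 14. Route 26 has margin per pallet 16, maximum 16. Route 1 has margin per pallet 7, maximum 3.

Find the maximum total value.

681

Order the routes by margin per pallet: Route 20 18 > Route 26 16 > Route 1 7 > Route 28 4 > Route 17 3.
Give Route 20 18 to hit its cap of 18 — 41 left.
Give Route 26 16 to hit its cap of 16 — 25 left.
Route 1 takes 3 to reach its cap of 3 — 22 left.
Give Route 28 14 to hit its cap of 14 — 8 left.
Route 17: +8 (room for 20) → 8. Pool exhausted.
Total = 3×8 + 18×18 + 4×14 + 16×16 + 7×3 = 681.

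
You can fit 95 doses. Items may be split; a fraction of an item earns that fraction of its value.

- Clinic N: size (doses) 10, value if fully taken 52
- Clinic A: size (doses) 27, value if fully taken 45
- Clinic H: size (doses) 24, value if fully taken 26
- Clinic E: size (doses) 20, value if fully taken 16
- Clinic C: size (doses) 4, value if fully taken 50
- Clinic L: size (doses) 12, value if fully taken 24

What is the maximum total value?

211.4

Best value per unit of size first: Clinic C 50/4≈12.5, Clinic N 52/10≈5.2, Clinic L 24/12≈2, Clinic A 45/27≈1.67, Clinic H 26/24≈1.08, Clinic E 16/20≈0.8.
Clinic C: take in full, 4 doses for value 50 — 91 left.
Clinic N: take in full, 10 doses for value 52 — 81 left.
Clinic L: take in full, 12 doses for value 24 — 69 left.
All 27 doses of Clinic A fit (value 45) — 42 remain.
All 24 doses of Clinic H fit (value 26) — 18 remain.
Fill the last 18 doses with part of Clinic E: 18/20 of it earns 14.4.
Total value = 211.4.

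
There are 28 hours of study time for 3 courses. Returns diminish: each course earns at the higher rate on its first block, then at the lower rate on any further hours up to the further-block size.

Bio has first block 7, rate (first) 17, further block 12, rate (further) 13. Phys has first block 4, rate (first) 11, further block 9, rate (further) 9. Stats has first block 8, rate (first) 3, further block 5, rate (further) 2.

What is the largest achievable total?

364

Treat each block as its own option and order by rate: Bio/first 17 > Bio/second 13 > Phys/first 11 > Phys/second 9 > Stats/first 3 > Stats/second 2.
Bio first at 17: fill all 7 ; 21 left.
Bio/second (13): +12 ; 9 left.
Fill Phys first block (4 at 11) ; 5 left.
Phys second at 9: only 5 left, fill 5.
Total = 17×7 + 13×12 + 11×4 + 9×5 = 364.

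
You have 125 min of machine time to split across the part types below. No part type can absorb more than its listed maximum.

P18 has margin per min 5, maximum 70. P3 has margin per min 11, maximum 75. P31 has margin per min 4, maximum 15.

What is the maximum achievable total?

1075

Rank by margin per min: P3 11 > P18 5 > P31 4.
P3 takes 75 to reach its cap of 75 → 50 left.
P18 has room for 70 but only 50 remain, so it gets 50.
Total = 5×50 + 11×75 = 1075.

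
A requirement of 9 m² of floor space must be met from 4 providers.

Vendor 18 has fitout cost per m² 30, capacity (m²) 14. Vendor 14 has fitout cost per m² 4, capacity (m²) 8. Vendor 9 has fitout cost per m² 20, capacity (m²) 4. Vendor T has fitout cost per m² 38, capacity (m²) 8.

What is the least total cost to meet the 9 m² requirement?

Cheapest first:
Vendor 14 at 4: take all 8 m² → 1 still needed.
Take 1 from Vendor 9 at 20 to finish.
Vendor 18, Vendor T: unused.
Cost = 8×4 + 1×20 = 52.

52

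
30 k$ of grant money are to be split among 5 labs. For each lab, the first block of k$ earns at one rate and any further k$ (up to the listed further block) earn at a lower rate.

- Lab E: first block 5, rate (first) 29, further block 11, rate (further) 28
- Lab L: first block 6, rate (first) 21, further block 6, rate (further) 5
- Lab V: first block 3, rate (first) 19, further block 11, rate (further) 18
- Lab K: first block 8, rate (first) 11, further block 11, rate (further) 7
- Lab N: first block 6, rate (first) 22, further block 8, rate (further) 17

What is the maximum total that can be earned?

Treat each block as its own option and order by rate: Lab E/first 29 > Lab E/second 28 > Lab N/first 22 > Lab L/first 21 > Lab V/first 19 > Lab V/second 18 > Lab N/second 17 > Lab K/first 11 > Lab K/second 7 > Lab L/second 5.
Lab E first at 29: fill all 5 ; 25 left.
Lab E/second (28): +11 ; 14 left.
Lab N/first (22): +6 ; 8 left.
Fill Lab L first block (6 at 21) ; 2 left.
Lab V first at 19: only 2 left, fill 2.
Total = 29×5 + 28×11 + 22×6 + 21×6 + 19×2 = 749.

749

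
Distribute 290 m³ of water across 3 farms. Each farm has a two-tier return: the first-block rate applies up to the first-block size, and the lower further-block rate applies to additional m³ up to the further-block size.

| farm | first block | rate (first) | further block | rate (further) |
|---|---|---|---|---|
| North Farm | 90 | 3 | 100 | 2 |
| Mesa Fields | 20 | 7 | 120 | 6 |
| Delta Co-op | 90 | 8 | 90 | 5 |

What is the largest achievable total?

Rank every tier by rate: Delta Co-op/T1 8 > Mesa Fields/T1 7 > Mesa Fields/T2 6 > Delta Co-op/T2 5 > North Farm/T1 3 > North Farm/T2 2.
Delta Co-op/T1 (8): +90 → 200 left.
Mesa Fields/T1 (7): +20 → 180 left.
Fill Mesa Fields T2 block (120 at 6) → 60 left.
60 remain; put them into Delta Co-op T2 at 5.
Total = 8×90 + 7×20 + 6×120 + 5×60 = 1880.

1880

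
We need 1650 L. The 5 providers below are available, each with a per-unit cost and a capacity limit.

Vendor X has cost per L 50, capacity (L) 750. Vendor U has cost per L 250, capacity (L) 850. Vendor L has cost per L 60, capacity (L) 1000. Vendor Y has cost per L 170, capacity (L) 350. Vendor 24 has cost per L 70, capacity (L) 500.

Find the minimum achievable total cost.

Use providers in increasing cost order.
Vendor X at 50: take all 750 L → 900 still needed.
Take 900 from Vendor L at 60 to finish.
Vendor 24, Vendor Y, Vendor U: unused.
Cost = 750×50 + 900×60 = 91500.

91500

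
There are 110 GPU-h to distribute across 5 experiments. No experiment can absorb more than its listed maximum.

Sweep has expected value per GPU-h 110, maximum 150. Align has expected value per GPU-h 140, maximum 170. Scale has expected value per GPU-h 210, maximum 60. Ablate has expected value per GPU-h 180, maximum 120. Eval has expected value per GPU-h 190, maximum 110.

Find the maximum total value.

22100

Order the experiments by expected value per GPU-h: Scale 210 > Eval 190 > Ablate 180 > Align 140 > Sweep 110.
Give Scale 60 to hit its cap of 60 → 50 left.
Only 50 left; Eval takes them to reach 50.
Total = 210×60 + 190×50 = 22100.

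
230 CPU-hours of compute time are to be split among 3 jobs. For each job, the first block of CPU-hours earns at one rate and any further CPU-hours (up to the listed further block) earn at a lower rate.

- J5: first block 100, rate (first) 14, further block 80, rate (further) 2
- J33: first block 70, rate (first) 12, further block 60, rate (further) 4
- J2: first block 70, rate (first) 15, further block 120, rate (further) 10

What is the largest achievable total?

Rank every tier by rate: J2/T1 15 > J5/T1 14 > J33/T1 12 > J2/T2 10 > J33/T2 4 > J5/T2 2.
Fill J2 T1 block (70 at 15) → 160 left.
J5/T1 (14): +100 → 60 left.
J33 T1 at 12: only 60 left, fill 60.
Total = 15×70 + 14×100 + 12×60 = 3170.

3170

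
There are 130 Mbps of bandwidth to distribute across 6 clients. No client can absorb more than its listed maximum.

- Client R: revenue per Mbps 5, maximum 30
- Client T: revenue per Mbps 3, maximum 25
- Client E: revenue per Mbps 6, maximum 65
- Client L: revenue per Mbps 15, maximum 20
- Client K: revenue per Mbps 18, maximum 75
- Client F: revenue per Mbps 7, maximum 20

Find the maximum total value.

Rank by revenue per Mbps: Client K 18 > Client L 15 > Client F 7 > Client E 6 > Client R 5 > Client T 3.
Client K takes 75 to reach its cap of 75 ; 55 left.
Client L takes 20 to reach its cap of 20 ; 35 left.
Give Client F 20 to hit its cap of 20 ; 15 left.
Client E has room for 65 but only 15 remain, so it gets 15.
Total = 6×15 + 15×20 + 18×75 + 7×20 = 1880.

1880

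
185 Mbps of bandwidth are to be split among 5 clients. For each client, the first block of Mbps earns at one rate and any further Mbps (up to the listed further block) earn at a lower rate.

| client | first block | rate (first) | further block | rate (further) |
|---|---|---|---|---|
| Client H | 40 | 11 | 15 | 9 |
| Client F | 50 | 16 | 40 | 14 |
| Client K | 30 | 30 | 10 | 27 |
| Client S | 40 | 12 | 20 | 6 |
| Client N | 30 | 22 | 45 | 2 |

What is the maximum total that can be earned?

Order all 10 blocks by rate: Client K/tier1 30 > Client K/tier2 27 > Client N/tier1 22 > Client F/tier1 16 > Client F/tier2 14 > Client S/tier1 12 > Client H/tier1 11 > Client H/tier2 9 > Client S/tier2 6 > Client N/tier2 2.
Client K tier1 at 30: fill all 30 ; 155 left.
Fill Client K tier2 block (10 at 27) ; 145 left.
Client N tier1 at 22: fill all 30 ; 115 left.
Fill Client F tier1 block (50 at 16) ; 65 left.
Client F tier2 at 14: fill all 40 ; 25 left.
25 remain; put them into Client S tier1 at 12.
Total = 30×30 + 27×10 + 22×30 + 16×50 + 14×40 + 12×25 = 3490.

3490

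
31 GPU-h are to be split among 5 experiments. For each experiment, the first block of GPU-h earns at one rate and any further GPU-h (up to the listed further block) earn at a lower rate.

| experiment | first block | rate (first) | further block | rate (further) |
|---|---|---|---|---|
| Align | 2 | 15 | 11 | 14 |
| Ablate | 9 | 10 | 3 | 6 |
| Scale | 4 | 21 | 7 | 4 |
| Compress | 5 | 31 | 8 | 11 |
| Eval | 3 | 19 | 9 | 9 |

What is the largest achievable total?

Treat each block as its own option and order by rate: Compress/first 31 > Scale/first 21 > Eval/first 19 > Align/first 15 > Align/second 14 > Compress/second 11 > Ablate/first 10 > Eval/second 9 > Ablate/second 6 > Scale/second 4.
Compress/first (31): +5 ; 26 left.
Scale first at 21: fill all 4 ; 22 left.
Fill Eval first block (3 at 19) ; 19 left.
Align/first (15): +2 ; 17 left.
Fill Align second block (11 at 14) ; 6 left.
Compress second at 11: only 6 left, fill 6.
Total = 31×5 + 21×4 + 19×3 + 15×2 + 14×11 + 11×6 = 546.

546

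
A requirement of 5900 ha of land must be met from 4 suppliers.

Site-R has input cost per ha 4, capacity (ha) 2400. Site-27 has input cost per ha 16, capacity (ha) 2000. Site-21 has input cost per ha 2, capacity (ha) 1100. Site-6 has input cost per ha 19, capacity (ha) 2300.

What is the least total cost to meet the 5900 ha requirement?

Fill from the cheapest supplier first.
Site-21 at 2: take all 1100 ha ; 4800 still needed.
Take 2400 from Site-R at 4 ; need 2400 more.
Take 2000 from Site-27 at 16 ; need 400 more.
Site-6 at 19: take 400 of its 2300 ; requirement met.
Cost = 1100×2 + 2400×4 + 2000×16 + 400×19 = 51400.

51400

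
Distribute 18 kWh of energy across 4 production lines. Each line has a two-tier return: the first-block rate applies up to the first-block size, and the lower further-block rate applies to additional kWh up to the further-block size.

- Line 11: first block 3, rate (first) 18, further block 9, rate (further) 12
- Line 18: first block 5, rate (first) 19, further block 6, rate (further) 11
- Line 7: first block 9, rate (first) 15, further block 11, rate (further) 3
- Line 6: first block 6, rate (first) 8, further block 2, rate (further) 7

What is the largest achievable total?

296

Order all 8 blocks by rate: Line 18/T1 19 > Line 11/T1 18 > Line 7/T1 15 > Line 11/T2 12 > Line 18/T2 11 > Line 6/T1 8 > Line 6/T2 7 > Line 7/T2 3.
Fill Line 18 T1 block (5 at 19) — 13 left.
Fill Line 11 T1 block (3 at 18) — 10 left.
Line 7/T1 (15): +9 — 1 left.
Line 11/T2: +1 of 9 at 12; pool empty.
Total = 19×5 + 18×3 + 15×9 + 12×1 = 296.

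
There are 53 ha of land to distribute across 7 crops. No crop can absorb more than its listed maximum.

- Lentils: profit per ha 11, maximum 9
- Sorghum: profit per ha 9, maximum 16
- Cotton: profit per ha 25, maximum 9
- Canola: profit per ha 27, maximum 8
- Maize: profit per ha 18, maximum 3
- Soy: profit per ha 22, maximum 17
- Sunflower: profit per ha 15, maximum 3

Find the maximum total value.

1049

Rank by profit per ha: Canola 27 > Cotton 25 > Soy 22 > Maize 18 > Sunflower 15 > Lentils 11 > Sorghum 9.
Canola: +8 to 8 (cap) ; 45 left.
Cotton: +9 to 9 (cap) ; 36 left.
Soy takes 17 to reach its cap of 17 ; 19 left.
Maize takes 3 to reach its cap of 3 ; 16 left.
Give Sunflower 3 to hit its cap of 3 ; 13 left.
Lentils: +9 to 9 (cap) ; 4 left.
Only 4 left; Sorghum takes them to reach 4.
Total = 11×9 + 9×4 + 25×9 + 27×8 + 18×3 + 22×17 + 15×3 = 1049.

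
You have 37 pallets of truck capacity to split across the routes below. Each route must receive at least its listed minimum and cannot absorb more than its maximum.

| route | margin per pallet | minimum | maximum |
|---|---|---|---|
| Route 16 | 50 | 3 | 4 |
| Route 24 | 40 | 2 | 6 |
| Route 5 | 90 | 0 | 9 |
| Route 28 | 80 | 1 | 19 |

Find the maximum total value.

2730

Meeting every minimum uses 3+2+0+1 = 6 pallets, leaving 31.
Highest margin per pallet first: Route 5 90 > Route 28 80 > Route 16 50 > Route 24 40.
Route 5 takes 9 more to reach its cap of 9 ; 22 left.
Route 28 takes 18 more to reach its cap of 19 ; 4 left.
Give Route 16 1 more to hit its cap of 4 ; 3 left.
Route 24: +3 (room for 4) → 5. Pool exhausted.
Total = 50×4 + 40×5 + 90×9 + 80×19 = 2730.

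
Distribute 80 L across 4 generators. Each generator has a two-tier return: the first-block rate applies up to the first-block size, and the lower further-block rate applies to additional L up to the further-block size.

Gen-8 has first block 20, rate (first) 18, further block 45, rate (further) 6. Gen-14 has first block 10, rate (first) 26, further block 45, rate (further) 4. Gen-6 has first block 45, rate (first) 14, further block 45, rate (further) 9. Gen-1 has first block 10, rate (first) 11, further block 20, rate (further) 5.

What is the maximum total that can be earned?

1305

Order all 8 blocks by rate: Gen-14/first 26 > Gen-8/first 18 > Gen-6/first 14 > Gen-1/first 11 > Gen-6/second 9 > Gen-8/second 6 > Gen-1/second 5 > Gen-14/second 4.
Gen-14/first (26): +10 → 70 left.
Gen-8/first (18): +20 → 50 left.
Gen-6 first at 14: fill all 45 → 5 left.
Gen-1/first: +5 of 10 at 11; pool empty.
Total = 26×10 + 18×20 + 14×45 + 11×5 = 1305.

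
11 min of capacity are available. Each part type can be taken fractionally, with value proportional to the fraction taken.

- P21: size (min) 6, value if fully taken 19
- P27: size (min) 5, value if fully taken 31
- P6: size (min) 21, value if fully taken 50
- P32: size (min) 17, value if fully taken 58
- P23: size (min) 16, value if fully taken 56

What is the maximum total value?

Rank by value-to-size ratio: P27 31/5≈6.2, P23 56/16≈3.5, P32 58/17≈3.41, P21 19/6≈3.17, P6 50/21≈2.38.
Take all of P27 (5 min, value 31) ; 6 min left.
Only 6 min remain; take 6/16 of P23 for value 56×6/16 = 21.
Total value = 52.

52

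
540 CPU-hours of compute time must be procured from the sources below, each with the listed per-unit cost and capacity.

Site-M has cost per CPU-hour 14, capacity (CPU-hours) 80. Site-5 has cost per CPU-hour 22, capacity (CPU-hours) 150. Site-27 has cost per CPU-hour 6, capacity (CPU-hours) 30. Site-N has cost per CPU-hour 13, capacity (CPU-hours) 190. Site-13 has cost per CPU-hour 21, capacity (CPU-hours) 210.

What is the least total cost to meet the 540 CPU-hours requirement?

8840

Fill from the cheapest source first.
Site-27 (6): use full 30 ; 510 CPU-hours to go.
Site-N at 13: take all 190 CPU-hours ; 320 still needed.
Site-M at 14: take all 80 CPU-hours ; 240 still needed.
Site-13 (21): use full 210 ; 30 CPU-hours to go.
Take 30 from Site-5 at 22 to finish.
Cost = 30×6 + 190×13 + 80×14 + 210×21 + 30×22 = 8840.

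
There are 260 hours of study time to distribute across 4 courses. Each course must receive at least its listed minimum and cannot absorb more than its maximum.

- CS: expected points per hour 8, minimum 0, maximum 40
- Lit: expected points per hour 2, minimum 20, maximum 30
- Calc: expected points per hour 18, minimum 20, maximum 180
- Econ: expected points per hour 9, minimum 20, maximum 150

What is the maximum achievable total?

Meeting every minimum uses 0+20+20+20 = 60 hours, leaving 200.
Rank by expected points per hour: Calc 18 > Econ 9 > CS 8 > Lit 2.
Calc takes 160 more to reach its cap of 180 → 40 left.
Econ has room for 130 more but only 40 remain, so it gets 60.
Total = 2×20 + 18×180 + 9×60 = 3820.

3820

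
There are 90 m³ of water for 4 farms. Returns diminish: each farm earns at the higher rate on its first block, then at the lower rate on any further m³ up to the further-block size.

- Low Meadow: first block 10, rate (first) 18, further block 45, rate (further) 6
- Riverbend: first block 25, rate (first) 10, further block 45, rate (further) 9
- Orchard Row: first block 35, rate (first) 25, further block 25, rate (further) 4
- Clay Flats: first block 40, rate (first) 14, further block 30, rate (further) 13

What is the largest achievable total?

1680

Treat each block as its own option and order by rate: Orchard Row/T1 25 > Low Meadow/T1 18 > Clay Flats/T1 14 > Clay Flats/T2 13 > Riverbend/T1 10 > Riverbend/T2 9 > Low Meadow/T2 6 > Orchard Row/T2 4.
Orchard Row T1 at 25: fill all 35 ; 55 left.
Low Meadow/T1 (18): +10 ; 45 left.
Clay Flats/T1 (14): +40 ; 5 left.
5 remain; put them into Clay Flats T2 at 13.
Total = 25×35 + 18×10 + 14×40 + 13×5 = 1680.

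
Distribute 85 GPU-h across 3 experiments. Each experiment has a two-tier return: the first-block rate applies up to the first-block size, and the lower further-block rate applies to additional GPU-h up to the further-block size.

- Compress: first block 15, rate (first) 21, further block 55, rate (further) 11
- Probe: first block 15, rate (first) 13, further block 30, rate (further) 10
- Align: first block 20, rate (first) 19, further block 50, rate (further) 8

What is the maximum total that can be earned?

Rank every tier by rate: Compress/first 21 > Align/first 19 > Probe/first 13 > Compress/second 11 > Probe/second 10 > Align/second 8.
Compress first at 21: fill all 15 ; 70 left.
Align/first (19): +20 ; 50 left.
Probe/first (13): +15 ; 35 left.
Compress second at 11: only 35 left, fill 35.
Total = 21×15 + 19×20 + 13×15 + 11×35 = 1275.

1275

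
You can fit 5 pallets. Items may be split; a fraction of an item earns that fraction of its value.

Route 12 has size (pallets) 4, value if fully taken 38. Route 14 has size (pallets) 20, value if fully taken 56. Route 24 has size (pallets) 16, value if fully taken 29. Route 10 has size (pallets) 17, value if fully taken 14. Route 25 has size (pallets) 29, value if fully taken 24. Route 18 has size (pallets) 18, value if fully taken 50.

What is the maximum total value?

Rank by value-to-size ratio: Route 12 38/4≈9.5, Route 14 56/20≈2.8, Route 18 50/18≈2.78, Route 24 29/16≈1.81, Route 25 24/29≈0.828, Route 10 14/17≈0.824.
Take all of Route 12 (4 pallets, value 38) ; 1 pallets left.
Only 1 pallets remain; take 1/20 of Route 14 for value 56×1/20 = 2.8.
Total value = 40.8.

40.8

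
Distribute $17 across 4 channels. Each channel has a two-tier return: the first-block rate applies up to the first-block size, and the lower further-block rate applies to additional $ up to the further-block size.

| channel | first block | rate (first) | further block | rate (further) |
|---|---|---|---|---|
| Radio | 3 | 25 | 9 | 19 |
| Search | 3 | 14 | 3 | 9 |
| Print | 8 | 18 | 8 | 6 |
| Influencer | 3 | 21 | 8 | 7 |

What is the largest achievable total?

345

Rank every tier by rate: Radio/first 25 > Influencer/first 21 > Radio/second 19 > Print/first 18 > Search/first 14 > Search/second 9 > Influencer/second 7 > Print/second 6.
Radio/first (25): +3 ; 14 left.
Influencer/first (21): +3 ; 11 left.
Fill Radio second block (9 at 19) ; 2 left.
Print/first: +2 of 8 at 18; pool empty.
Total = 25×3 + 21×3 + 19×9 + 18×2 = 345.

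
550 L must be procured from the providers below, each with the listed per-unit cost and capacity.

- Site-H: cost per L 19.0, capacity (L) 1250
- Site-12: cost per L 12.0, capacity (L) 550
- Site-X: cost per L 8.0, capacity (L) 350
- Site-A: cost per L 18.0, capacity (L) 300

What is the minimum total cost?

5200

Use providers in increasing cost order.
Take 350 from Site-X at 8.0 — need 200 more.
Site-12 (12.0): take the remaining 200 — done.
Site-A, Site-H: unused.
Cost = 350×8.0 + 200×12.0 = 5200.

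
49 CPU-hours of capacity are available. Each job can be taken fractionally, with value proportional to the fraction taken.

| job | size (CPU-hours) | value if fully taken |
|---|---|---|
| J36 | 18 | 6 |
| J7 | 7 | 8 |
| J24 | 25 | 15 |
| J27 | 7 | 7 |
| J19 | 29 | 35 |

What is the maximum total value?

53.6

Sort by value density: J19 35/29≈1.21, J7 8/7≈1.14, J27 7/7≈1, J24 15/25≈0.6, J36 6/18≈0.333.
Take all of J19 (29 CPU-hours, value 35) ; 20 CPU-hours left.
J7: take in full, 7 CPU-hours for value 8 ; 13 left.
All 7 CPU-hours of J27 fit (value 7) ; 6 remain.
Only 6 CPU-hours remain; take 6/25 of J24 for value 15×6/25 = 3.6.
Total value = 53.6.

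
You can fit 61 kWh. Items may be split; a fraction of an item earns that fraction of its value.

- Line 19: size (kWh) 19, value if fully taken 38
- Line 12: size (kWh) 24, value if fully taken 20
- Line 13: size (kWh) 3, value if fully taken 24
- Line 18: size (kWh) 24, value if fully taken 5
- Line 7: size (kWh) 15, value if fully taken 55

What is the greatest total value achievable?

Rank by value-to-size ratio: Line 13 24/3≈8, Line 7 55/15≈3.67, Line 19 38/19≈2, Line 12 20/24≈0.833, Line 18 5/24≈0.208.
Line 13: take in full, 3 kWh for value 24 → 58 left.
All 15 kWh of Line 7 fit (value 55) → 43 remain.
Take all of Line 19 (19 kWh, value 38) → 24 kWh left.
Line 12: take in full, 24 kWh for value 20 → 0 left.
Total value = 137.

137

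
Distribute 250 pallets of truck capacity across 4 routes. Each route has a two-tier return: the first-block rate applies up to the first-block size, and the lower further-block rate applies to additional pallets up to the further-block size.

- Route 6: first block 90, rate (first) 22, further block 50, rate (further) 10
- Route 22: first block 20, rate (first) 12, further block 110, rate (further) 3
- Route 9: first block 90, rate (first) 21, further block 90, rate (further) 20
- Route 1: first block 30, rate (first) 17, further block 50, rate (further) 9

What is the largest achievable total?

Treat each block as its own option and order by rate: Route 6/T1 22 > Route 9/T1 21 > Route 9/T2 20 > Route 1/T1 17 > Route 22/T1 12 > Route 6/T2 10 > Route 1/T2 9 > Route 22/T2 3.
Route 6 T1 at 22: fill all 90 — 160 left.
Route 9/T1 (21): +90 — 70 left.
Route 9 T2 at 20: only 70 left, fill 70.
Total = 22×90 + 21×90 + 20×70 = 5270.

5270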